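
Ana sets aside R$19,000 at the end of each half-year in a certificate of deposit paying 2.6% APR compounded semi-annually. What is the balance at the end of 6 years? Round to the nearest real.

R$245,030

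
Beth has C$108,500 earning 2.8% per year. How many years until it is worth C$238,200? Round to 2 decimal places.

n = ln(238200/108500) / ln(1+0.028) = ln(2.19539) / 0.027615 = 28.4757 years

28.48 years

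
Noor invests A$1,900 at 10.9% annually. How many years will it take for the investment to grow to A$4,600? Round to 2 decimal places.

8.55 years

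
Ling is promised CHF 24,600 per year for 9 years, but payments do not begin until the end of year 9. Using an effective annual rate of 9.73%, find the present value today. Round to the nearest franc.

CHF 68,133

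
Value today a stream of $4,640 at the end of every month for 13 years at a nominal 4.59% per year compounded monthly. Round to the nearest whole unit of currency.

$544,363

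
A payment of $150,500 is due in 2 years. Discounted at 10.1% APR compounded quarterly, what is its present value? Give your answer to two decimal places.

$123,281.60

Periodic rate i = 0.101/4 = 0.02525; n = 2 × 4 = 8 periods.
Discount factor = (1+0.02525)^(−8) = 0.819147; PV = 150,500 × 0.819147 = 123,281.6040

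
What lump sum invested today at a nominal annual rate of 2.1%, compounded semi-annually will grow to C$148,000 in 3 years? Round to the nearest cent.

C$139,009.28

i = 0.021/2 = 0.0105 per half-year; n = 3·2 = 6.
Discount factor = (1+0.0105)^(−6) = 0.939252; PV = 148,000 × 0.939252 = 139,009.2846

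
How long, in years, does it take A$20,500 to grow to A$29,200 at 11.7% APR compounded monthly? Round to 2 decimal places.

3.04 years

Periodic rate i = 0.117/12 = 0.00975.
n = ln(29200/20500) / ln(1+0.00975) = ln(1.42439) / 0.009703 = 36.4580 months
= 36.4580/12 years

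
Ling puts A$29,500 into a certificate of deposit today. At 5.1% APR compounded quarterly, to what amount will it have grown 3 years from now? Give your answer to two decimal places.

A$34,343.85

i = 0.051/4 = 0.01275 per quarter; n = 3·4 = 12.
FV = PV·(1+i)^n = 29,500 × 1.164198 = 34,343.8547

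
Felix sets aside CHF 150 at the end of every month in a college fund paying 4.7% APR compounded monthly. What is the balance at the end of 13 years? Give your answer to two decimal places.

Periodic rate i = 0.047/12 = 0.00391667; n = 13 × 12 = 156 periods.
FV = 150 × [(1+0.00391667)^156 − 1] / 0.00391667 = 150 × 214.487348 = 32,173.1021

CHF 32,173.10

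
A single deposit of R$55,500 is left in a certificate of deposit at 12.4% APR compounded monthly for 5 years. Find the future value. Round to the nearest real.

i = 0.124/12 = 0.0103333 per month; n = 5·12 = 60.
55,500 × (1+0.0103333)^60 = 55,500 × 1.853023 = 102,842.7976

R$102,843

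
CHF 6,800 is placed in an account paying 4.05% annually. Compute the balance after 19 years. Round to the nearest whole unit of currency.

CHF 14,458

FV = 6,800 × (1 + 0.0405)^19 = 14,458.0099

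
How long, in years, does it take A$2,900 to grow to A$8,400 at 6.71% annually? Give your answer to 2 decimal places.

16.38 years

(1+i)^n = 8400/2900 = 2.89655, so n = ln 2.89655 / ln 1.0671 = 16.3758 years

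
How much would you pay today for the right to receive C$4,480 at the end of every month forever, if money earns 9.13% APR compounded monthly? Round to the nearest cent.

C$588,828.04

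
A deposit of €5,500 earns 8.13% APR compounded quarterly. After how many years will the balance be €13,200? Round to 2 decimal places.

Periodic rate i = 0.0813/4 = 0.020325.
n = ln(13200/5500) / ln(1+0.020325) = ln(2.40000) / 0.020121 = 43.5098 quarters
= 43.5098/4 years

10.88 years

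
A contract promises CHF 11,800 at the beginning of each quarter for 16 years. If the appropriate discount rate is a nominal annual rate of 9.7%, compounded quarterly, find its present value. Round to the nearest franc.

With 4 periods per year: i = 0.02425, n = 64.
PV = 11800 × [1 − (1+0.02425)^(−64)] / 0.02425 × (1+i) = 11800 × 33.123051 = 390,852.0058
Payments are at the start of each period, so multiply by (1+i).

CHF 390,852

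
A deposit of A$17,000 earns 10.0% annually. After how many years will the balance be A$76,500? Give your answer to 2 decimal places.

15.78 years

(1+i)^n = 76500/17000 = 4.50000, so n = ln 4.50000 / ln 1.1 = 15.7809 years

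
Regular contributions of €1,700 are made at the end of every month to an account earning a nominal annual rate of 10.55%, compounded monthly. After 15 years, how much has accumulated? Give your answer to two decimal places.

€741,276.84

i = 0.1055/12 = 0.00879167 per month; n = 15·12 = 180.
FV = PMT · [(1+i)^n − 1] / i = 1700 · 436.045203 = 741,276.8446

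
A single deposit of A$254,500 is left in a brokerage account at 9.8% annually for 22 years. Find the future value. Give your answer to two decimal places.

FV = 254,500 × (1 + 0.098)^22 = 1,990,394.9869

A$1,990,394.99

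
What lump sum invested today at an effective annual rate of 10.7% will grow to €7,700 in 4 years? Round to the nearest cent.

Discount factor = (1+0.107)^(−4) = 0.665901; PV = 7,700 × 0.665901 = 5,127.4359

€5,127.44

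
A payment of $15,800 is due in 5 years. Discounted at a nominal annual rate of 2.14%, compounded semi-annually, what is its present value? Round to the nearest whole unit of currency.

$14,205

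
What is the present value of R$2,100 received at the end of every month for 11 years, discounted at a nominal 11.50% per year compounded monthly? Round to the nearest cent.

i = 0.115/12 = 0.00958333 per month; n = 11·12 = 132.
Annuity factor a(132|0.00958333) = 74.718850; PV = 2100 × 74.718850 = 156,909.5847

R$156,909.58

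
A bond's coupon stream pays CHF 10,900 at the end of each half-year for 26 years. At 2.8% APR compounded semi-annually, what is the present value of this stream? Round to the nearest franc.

CHF 400,717

With 2 periods per year: i = 0.014, n = 52.
PV = PMT · [1 − (1+i)^(−n)] / i = 10900 · 36.763005 = 400,716.7514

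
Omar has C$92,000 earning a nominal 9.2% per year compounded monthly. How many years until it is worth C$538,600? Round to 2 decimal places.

19.28 years

Periodic rate i = 0.092/12 = 0.00766667.
n = ln(538600/92000) / ln(1+0.00766667) = ln(5.85435) / 0.007637 = 231.3848 months
= 231.3848/12 years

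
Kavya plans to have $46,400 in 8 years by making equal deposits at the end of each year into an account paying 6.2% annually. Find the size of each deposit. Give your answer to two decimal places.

$4,654.52

PMT = 46400 / ( [(1+0.062)^8 − 1] / 0.062 ) = 46400 / 9.968801 = 4,654.5219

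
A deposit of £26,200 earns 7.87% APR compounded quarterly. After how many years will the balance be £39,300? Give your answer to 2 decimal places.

5.20 years

Periodic rate i = 0.0787/4 = 0.019675.
(1+i)^n = 39300/26200 = 1.50000, so n = ln 1.50000 / ln 1.01968 = 20.8102 quarters
= 20.8102/4 years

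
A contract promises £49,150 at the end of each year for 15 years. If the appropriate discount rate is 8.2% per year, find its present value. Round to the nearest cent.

PV = 49150 × [1 − (1+0.082)^(−15)] / 0.082 = 49150 × 8.455935 = 415,609.1813

£415,609.18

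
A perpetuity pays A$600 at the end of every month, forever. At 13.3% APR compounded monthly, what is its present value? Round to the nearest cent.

A$54,135.34

Periodic rate i = 0.133/12 = 0.0110833.
PV = PMT / i = 600 / 0.0110833 = 54,135.3383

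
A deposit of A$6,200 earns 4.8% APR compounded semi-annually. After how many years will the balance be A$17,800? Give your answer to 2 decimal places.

22.23 years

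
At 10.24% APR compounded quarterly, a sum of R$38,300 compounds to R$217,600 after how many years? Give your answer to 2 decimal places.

Periodic rate i = 0.1024/4 = 0.0256.
(1+i)^n = 217600/38300 = 5.68146, so n = ln 5.68146 / ln 1.0256 = 68.7247 quarters
= 68.7247/4 years

17.18 years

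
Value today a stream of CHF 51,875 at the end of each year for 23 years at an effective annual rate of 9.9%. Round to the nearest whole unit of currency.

CHF 464,235

PV = 51875 × [1 − (1+0.099)^(−23)] / 0.099 = 51875 × 8.949102 = 464,234.6598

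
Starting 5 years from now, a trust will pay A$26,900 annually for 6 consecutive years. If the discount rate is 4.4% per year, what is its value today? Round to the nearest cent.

PV at t=4 (ordinary 6-year annuity): 26900 × a(6|0.044) = 26900 × 5.174557 = 139,195.5700
PV₀ = 139,195.5700 / (1+0.044)^4 = 139,195.5700 / 1.187960 = 117,171.8857

A$117,171.89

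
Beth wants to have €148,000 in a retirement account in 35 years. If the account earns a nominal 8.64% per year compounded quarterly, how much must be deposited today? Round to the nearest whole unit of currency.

i = 0.0864/4 = 0.0216 per quarter; n = 35·4 = 140.
PV = 148,000 / (1 + 0.0216)^140 = 148,000 / 19.921581 = 7,429.1293

€7,429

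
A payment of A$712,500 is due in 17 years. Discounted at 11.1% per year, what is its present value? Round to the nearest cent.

PV = 712,500 / (1 + 0.111)^17 = 712,500 / 5.986032 = 119,027.1039

A$119,027.10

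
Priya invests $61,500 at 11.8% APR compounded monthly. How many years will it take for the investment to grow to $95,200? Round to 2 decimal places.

Periodic rate i = 0.118/12 = 0.00983333.
n = ln(95200/61500) / ln(1+0.00983333) = ln(1.54797) / 0.009785 = 44.6530 months
= 44.6530/12 years

3.72 years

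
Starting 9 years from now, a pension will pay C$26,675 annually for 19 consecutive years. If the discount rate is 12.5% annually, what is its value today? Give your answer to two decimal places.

C$74,298.32

Value one period before first payment (t=8): 26675 × [1 − (1+0.125)^(−19)] / 0.125 = 26675 × 7.146523 = 190,633.4885
Discount back 8 years: 190,633.4885 × (1+0.125)^(−8) = 190,633.4885 × 0.389744 = 74,298.3238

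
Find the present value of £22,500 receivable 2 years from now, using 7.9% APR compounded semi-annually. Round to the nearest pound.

Periodic rate i = 0.079/2 = 0.0395; n = 2 × 2 = 4 periods.
Discount factor = (1+0.0395)^(−4) = 0.856450; PV = 22,500 × 0.856450 = 19,270.1255

£19,270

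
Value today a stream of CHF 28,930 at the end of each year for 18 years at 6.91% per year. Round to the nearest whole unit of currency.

CHF 292,909

Annuity factor a(18|0.0691) = 10.124756; PV = 28930 × 10.124756 = 292,909.1969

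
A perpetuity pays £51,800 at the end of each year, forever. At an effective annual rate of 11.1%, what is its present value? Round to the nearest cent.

£466,666.67

PV = C/r = 51800/0.111 = 466,666.6667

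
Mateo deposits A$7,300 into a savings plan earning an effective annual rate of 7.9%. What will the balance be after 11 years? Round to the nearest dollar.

A$16,848

7,300 × (1+0.079)^11 = 7,300 × 2.308000 = 16,848.4034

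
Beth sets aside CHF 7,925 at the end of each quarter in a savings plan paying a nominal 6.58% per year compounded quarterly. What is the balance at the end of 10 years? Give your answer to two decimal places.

With 4 periods per year: i = 0.01645, n = 40.
Accumulation factor s(40|0.01645) = 55.964570; FV = 7925 × 55.964570 = 443,519.2162

CHF 443,519.22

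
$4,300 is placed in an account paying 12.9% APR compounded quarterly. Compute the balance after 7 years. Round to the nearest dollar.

Periodic rate i = 0.129/4 = 0.03225; n = 7 × 4 = 28 periods.
FV = 4,300 × (1 + 0.03225)^28 = 10,457.9225

$10,458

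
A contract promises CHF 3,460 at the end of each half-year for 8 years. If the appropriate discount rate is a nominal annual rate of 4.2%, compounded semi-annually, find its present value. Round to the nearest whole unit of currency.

CHF 46,609

i = 0.042/2 = 0.021 per half-year; n = 8·2 = 16.
Annuity factor a(16|0.021) = 13.470768; PV = 3460 × 13.470768 = 46,608.8565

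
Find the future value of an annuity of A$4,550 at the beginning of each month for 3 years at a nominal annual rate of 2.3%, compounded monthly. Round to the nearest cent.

A$169,740.09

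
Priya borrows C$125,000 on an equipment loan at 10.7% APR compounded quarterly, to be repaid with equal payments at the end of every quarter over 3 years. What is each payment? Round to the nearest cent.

Periodic rate i = 0.107/4 = 0.02675; n = 3 × 4 = 12 periods.
PMT = 125000 / ( [1 − (1+0.02675)^(−12)] / 0.02675 ) = 125000 / 10.149915 = 12,315.3742

C$12,315.37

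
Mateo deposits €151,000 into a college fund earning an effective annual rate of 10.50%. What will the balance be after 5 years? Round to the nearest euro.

FV = PV·(1+i)^n = 151,000 × 1.647447 = 248,764.4617

€248,764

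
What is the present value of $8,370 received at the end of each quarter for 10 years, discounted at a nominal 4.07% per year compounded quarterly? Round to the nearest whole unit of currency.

$273,915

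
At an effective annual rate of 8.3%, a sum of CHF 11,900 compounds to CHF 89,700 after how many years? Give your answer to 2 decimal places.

25.33 years

n = ln(89700/11900) / ln(1+0.083) = ln(7.53782) / 0.079735 = 25.3331 years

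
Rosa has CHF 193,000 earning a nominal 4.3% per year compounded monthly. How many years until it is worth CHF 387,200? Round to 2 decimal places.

Periodic rate i = 0.043/12 = 0.00358333.
n = ln(387200/193000) / ln(1+0.00358333) = ln(2.00622) / 0.003577 = 194.6506 months
= 194.6506/12 years

16.22 years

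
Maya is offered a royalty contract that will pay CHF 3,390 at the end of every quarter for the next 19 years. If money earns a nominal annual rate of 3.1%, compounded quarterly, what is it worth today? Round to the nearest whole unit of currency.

CHF 194,152

With 4 periods per year: i = 0.00775, n = 76.
PV = 3390 × [1 − (1+0.00775)^(−76)] / 0.00775 = 3390 × 57.271837 = 194,151.5272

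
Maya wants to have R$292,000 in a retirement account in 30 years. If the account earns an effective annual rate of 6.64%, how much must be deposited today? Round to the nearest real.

R$42,440

PV = 292,000 / (1 + 0.0664)^30 = 292,000 / 6.880248 = 42,440.3307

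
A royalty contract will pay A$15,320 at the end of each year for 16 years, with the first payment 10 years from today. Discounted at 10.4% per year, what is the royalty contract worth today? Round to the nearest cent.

Value one period before first payment (t=9): 15320 × [1 − (1+0.104)^(−16)] / 0.104 = 15320 × 7.640865 = 117,058.0494
Discount back 9 years: 117,058.0494 × (1+0.104)^(−9) = 117,058.0494 × 0.410467 = 48,048.4766

A$48,048.48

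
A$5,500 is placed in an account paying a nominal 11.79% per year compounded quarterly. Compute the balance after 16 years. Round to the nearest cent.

A$35,299.96

i = 0.1179/4 = 0.029475 per quarter; n = 16·4 = 64.
FV = 5,500 × (1 + 0.029475)^64 = 35,299.9575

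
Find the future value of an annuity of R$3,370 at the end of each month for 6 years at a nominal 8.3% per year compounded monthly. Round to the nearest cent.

Periodic rate i = 0.083/12 = 0.00691667; n = 6 × 12 = 72 periods.
Accumulation factor s(72|0.00691667) = 92.907282; FV = 3370 × 92.907282 = 313,097.5415

R$313,097.54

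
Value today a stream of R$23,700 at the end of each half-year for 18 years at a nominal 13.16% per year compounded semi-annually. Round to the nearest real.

Periodic rate i = 0.1316/2 = 0.0658; n = 18 × 2 = 36 periods.
PV = 23700 × [1 − (1+0.0658)^(−36)] / 0.0658 = 23700 × 13.664900 = 323,858.1188

R$323,858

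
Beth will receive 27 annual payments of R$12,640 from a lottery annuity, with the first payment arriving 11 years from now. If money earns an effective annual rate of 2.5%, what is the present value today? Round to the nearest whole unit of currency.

R$192,194

Value one period before first payment (t=10): 12640 × [1 − (1+0.025)^(−27)] / 0.025 = 12640 × 19.464011 = 246,025.0974
PV₀ = 246,025.0974 / (1+0.025)^10 = 246,025.0974 / 1.280085 = 192,194.4129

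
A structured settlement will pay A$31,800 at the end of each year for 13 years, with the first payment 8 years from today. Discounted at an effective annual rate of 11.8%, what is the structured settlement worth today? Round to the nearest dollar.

PV at t=7 (ordinary 13-year annuity): 31800 × a(13|0.118) = 31800 × 6.486768 = 206,279.2147
PV₀ = 206,279.2147 / (1+0.118)^7 = 206,279.2147 / 2.183195 = 94,484.9950

A$94,485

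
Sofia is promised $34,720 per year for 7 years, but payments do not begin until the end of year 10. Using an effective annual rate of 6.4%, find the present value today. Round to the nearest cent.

Value one period before first payment (t=9): 34720 × [1 − (1+0.064)^(−7)] / 0.064 = 34720 × 5.503879 = 191,094.6681
PV₀ = 191,094.6681 / (1+0.064)^9 = 191,094.6681 / 1.747731 = 109,338.7030

$109,338.70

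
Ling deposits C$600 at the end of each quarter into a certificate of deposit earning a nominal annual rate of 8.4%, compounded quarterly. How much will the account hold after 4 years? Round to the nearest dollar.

C$11,271

Periodic rate i = 0.084/4 = 0.021; n = 4 × 4 = 16 periods.
FV = 600 × [(1+0.021)^16 − 1] / 0.021 = 600 × 18.784698 = 11,270.8189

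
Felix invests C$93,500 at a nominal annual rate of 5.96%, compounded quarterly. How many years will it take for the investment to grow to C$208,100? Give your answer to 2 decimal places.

Periodic rate i = 0.0596/4 = 0.0149.
(1+i)^n = 208100/93500 = 2.22567, so n = ln 2.22567 / ln 1.0149 = 54.0942 quarters
= 54.0942/4 years

13.52 years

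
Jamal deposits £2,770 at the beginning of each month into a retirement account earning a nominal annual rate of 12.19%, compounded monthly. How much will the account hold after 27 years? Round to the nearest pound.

Periodic rate i = 0.1219/12 = 0.0101583; n = 27 × 12 = 324 periods.
FV = 2770 × [(1+0.0101583)^324 − 1] / 0.0101583 × (1+i) = 2770 × 2529.307457 = 7,006,181.6553
Payments are at the start of each period, so multiply by (1+i).

£7,006,182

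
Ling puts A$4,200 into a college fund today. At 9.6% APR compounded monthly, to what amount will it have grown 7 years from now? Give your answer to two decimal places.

Periodic rate i = 0.096/12 = 0.008; n = 7 × 12 = 84 periods.
FV = PV·(1+i)^n = 4,200 × 1.952921 = 8,202.2686

A$8,202.27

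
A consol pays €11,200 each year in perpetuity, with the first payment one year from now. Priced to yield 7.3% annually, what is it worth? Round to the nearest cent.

PV = PMT / i = 11200 / 0.073 = 153,424.6575

€153,424.66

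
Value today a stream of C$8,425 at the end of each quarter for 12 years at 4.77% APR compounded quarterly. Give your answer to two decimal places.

Periodic rate i = 0.0477/4 = 0.011925; n = 12 × 4 = 48 periods.
PV = PMT · [1 − (1+i)^(−n)] / i = 8425 · 36.387141 = 306,561.6613

C$306,561.66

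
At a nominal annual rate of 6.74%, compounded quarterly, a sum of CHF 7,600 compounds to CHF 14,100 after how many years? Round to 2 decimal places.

Periodic rate i = 0.0674/4 = 0.01685.
n = ln(14100/7600) / ln(1+0.01685) = ln(1.85526) / 0.016710 = 36.9863 quarters
= 36.9863/4 years

9.25 years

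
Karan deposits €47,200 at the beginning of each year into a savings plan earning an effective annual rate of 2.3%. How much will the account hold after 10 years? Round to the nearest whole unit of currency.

€536,024

FV = 47200 × [(1+0.023)^10 − 1] / 0.023 × (1+i) = 47200 × 11.356432 = 536,023.6102
Payments are at the start of each period, so multiply by (1+i).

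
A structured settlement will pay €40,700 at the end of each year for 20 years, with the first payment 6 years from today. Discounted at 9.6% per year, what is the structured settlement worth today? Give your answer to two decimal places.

€225,222.99

PV at t=5 (ordinary 20-year annuity): 40700 × a(20|0.096) = 40700 × 8.751270 = 356,176.6901
Discount back 5 years: 356,176.6901 × (1+0.096)^(−5) = 356,176.6901 × 0.632335 = 225,222.9917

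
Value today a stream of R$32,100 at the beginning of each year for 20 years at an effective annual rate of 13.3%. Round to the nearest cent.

R$250,948.07

PV = PMT · [1 − (1+i)^(−n)] / i × (1+i) = 32100 · 7.817697 = 250,948.0680
(annuity-due: payments at period start, so ×(1+i).)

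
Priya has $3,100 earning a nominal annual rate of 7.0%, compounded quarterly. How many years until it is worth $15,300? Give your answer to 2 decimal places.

23.01 years

Periodic rate i = 0.07/4 = 0.0175.
n = ln(15300/3100) / ln(1+0.0175) = ln(4.93548) / 0.017349 = 92.0217 quarters
= 92.0217/4 years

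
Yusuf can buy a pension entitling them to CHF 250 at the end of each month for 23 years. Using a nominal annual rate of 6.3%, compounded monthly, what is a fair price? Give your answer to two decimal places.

CHF 36,395.40

With 12 periods per year: i = 0.00525, n = 276.
PV = 250 × [1 − (1+0.00525)^(−276)] / 0.00525 = 250 × 145.581588 = 36,395.3971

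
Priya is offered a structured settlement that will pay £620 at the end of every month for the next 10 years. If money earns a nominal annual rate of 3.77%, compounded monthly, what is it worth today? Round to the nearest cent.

Periodic rate i = 0.0377/12 = 0.00314167; n = 10 × 12 = 120 periods.
Annuity factor a(120|0.00314167) = 99.844600; PV = 620 × 99.844600 = 61,903.6522

£61,903.65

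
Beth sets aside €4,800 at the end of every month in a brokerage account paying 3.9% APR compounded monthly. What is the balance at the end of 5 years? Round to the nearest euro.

€317,430

Periodic rate i = 0.039/12 = 0.00325; n = 5 × 12 = 60 periods.
FV = 4800 × [(1+0.00325)^60 − 1] / 0.00325 = 4800 × 66.131316 = 317,430.3182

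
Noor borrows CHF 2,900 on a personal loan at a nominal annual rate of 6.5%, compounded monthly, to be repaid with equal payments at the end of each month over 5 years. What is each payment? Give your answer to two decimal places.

CHF 56.74

With 12 periods per year: i = 0.00541667, n = 60.
PMT = 2900 / ( [1 − (1+0.00541667)^(−60)] / 0.00541667 ) = 2900 / 51.108680 = 56.7418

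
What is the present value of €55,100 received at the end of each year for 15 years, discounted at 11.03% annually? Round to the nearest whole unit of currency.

€395,562

Annuity factor a(15|0.1103) = 7.178977; PV = 55100 × 7.178977 = 395,561.6207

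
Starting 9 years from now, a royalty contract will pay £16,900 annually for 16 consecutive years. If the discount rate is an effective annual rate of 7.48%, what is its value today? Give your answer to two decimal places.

£86,865.78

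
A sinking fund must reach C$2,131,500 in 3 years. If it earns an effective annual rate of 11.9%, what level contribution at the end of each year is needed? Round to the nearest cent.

C$632,274.76

FV-annuity factor = 3.371161; PMT = 2.1315e+06 / 3.371161 = 632,274.7564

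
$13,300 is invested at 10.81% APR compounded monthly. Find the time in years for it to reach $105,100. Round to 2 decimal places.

19.21 years

Periodic rate i = 0.1081/12 = 0.00900833.
n = ln(105100/13300) / ln(1+0.00900833) = ln(7.90226) / 0.008968 = 230.5027 months
= 230.5027/12 years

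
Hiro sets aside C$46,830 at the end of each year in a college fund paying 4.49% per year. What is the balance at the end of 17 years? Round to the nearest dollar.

C$1,157,652

Accumulation factor s(17|0.0449) = 24.720299; FV = 46830 × 24.720299 = 1,157,651.5879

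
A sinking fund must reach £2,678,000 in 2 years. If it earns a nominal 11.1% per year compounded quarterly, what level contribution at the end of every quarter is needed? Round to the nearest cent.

£303,571.22

i = 0.111/4 = 0.02775 per quarter; n = 2·4 = 8.
FV-annuity factor = 8.821653; PMT = 2.678e+06 / 8.821653 = 303,571.2235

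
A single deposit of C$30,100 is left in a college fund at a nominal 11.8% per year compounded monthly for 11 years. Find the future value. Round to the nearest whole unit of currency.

C$109,529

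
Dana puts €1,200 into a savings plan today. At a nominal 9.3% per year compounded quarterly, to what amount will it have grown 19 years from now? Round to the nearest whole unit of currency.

€6,883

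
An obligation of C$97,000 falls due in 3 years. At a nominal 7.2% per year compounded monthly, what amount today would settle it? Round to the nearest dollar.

Periodic rate i = 0.072/12 = 0.006; n = 3 × 12 = 36 periods.
Discount factor = (1+0.006)^(−36) = 0.806256; PV = 97,000 × 0.806256 = 78,206.7842

C$78,207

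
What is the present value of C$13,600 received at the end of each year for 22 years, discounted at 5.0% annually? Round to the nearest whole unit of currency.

PV = 13600 × [1 − (1+0.05)^(−22)] / 0.05 = 13600 × 13.163003 = 179,016.8351

C$179,017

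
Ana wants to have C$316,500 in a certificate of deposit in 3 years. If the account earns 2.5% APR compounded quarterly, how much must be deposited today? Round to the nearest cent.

C$293,699.36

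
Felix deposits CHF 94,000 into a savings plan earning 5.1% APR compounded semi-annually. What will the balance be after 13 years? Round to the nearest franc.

CHF 180,907

Periodic rate i = 0.051/2 = 0.0255; n = 13 × 2 = 26 periods.
94,000 × (1+0.0255)^26 = 94,000 × 1.924542 = 180,906.9018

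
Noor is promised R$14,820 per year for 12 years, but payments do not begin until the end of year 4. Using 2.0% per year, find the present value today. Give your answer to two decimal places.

R$147,686.93

Value one period before first payment (t=3): 14820 × [1 − (1+0.02)^(−12)] / 0.02 = 14820 × 10.575341 = 156,726.5569
PV₀ = 156,726.5569 / (1+0.02)^3 = 156,726.5569 / 1.061208 = 147,686.9350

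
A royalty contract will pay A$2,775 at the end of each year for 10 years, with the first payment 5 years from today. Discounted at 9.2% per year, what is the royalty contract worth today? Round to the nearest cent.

A$12,414.67

PV at t=4 (ordinary 10-year annuity): 2775 × a(10|0.092) = 2775 × 6.361546 = 17,653.2893
Discount back 4 years: 17,653.2893 × (1+0.092)^(−4) = 17,653.2893 × 0.703250 = 12,414.6673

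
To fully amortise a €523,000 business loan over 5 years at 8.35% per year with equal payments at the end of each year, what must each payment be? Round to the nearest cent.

Annuity-PV factor = 3.956148; PMT = 523000 / 3.956148 = 132,199.2999

€132,199.30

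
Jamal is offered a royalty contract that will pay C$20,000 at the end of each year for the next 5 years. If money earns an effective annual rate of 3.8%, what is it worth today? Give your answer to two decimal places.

C$89,538.92

PV = 20000 × [1 − (1+0.038)^(−5)] / 0.038 = 20000 × 4.476946 = 89,538.9198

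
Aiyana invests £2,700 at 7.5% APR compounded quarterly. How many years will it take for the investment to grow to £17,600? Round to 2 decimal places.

Periodic rate i = 0.075/4 = 0.01875.
(1+i)^n = 17600/2700 = 6.51852, so n = ln 6.51852 / ln 1.01875 = 100.9156 quarters
= 100.9156/4 years

25.23 years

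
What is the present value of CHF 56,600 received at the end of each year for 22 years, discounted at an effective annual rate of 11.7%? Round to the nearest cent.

PV = 56600 × [1 − (1+0.117)^(−22)] / 0.117 = 56600 × 7.797728 = 441,351.4173

CHF 441,351.42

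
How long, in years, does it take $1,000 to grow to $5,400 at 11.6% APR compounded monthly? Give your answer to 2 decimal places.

14.61 years

Periodic rate i = 0.116/12 = 0.00966667.
n = ln(5400/1000) / ln(1+0.00966667) = ln(5.40000) / 0.009620 = 175.2969 months
= 175.2969/12 years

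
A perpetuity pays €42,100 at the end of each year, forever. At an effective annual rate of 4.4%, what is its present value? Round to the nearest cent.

PV = PMT / i = 42100 / 0.044 = 956,818.1818

€956,818.18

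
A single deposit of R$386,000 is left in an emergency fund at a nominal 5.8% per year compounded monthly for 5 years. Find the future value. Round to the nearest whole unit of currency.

i = 0.058/12 = 0.00483333 per month; n = 5·12 = 60.
FV = PV·(1+i)^n = 386,000 × 1.335494 = 515,500.7644

R$515,501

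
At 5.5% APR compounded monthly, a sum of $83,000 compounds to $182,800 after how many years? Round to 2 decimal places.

Periodic rate i = 0.055/12 = 0.00458333.
(1+i)^n = 182800/83000 = 2.20241, so n = ln 2.20241 / ln 1.00458 = 172.6604 months
= 172.6604/12 years

14.39 years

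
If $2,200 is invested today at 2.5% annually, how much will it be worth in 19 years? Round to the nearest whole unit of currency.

$3,517

2,200 × (1+0.025)^19 = 2,200 × 1.598650 = 3,517.0304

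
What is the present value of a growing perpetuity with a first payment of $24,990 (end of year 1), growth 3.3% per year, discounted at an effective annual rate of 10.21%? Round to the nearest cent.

$361,649.78

PV = D₁/(r − g) = 24990/(0.1021 − 0.033) = 361,649.7829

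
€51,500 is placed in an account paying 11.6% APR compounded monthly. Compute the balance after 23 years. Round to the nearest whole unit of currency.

With 12 periods per year: i = 0.00966667, n = 276.
51,500 × (1+0.00966667)^276 = 51,500 × 14.227649 = 732,723.9147

€732,724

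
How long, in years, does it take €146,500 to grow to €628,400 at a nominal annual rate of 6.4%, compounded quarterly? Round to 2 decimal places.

22.93 years

Periodic rate i = 0.064/4 = 0.016.
n = ln(628400/146500) / ln(1+0.016) = ln(4.28942) / 0.015873 = 91.7356 quarters
= 91.7356/4 years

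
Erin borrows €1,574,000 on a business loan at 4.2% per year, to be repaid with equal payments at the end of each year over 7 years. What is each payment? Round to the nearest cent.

€264,185.13

Annuity-PV factor = 5.957943; PMT = 1.574e+06 / 5.957943 = 264,185.1330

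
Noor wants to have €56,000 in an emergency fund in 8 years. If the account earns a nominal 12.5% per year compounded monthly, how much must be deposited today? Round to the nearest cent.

€20,708.08

Periodic rate i = 0.125/12 = 0.0104167; n = 8 × 12 = 96 periods.
PV = FV·(1+i)^(−n) = 56,000 × 0.369787 = 20,708.0836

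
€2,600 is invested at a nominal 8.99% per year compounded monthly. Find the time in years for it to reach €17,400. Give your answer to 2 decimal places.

Periodic rate i = 0.0899/12 = 0.00749167.
n = ln(17400/2600) / ln(1+0.00749167) = ln(6.69231) / 0.007464 = 254.6924 months
= 254.6924/12 years

21.22 years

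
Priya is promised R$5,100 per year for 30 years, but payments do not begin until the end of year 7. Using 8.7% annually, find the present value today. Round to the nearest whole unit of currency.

PV at t=6 (ordinary 30-year annuity): 5100 × a(30|0.087) = 5100 × 10.553242 = 53,821.5366
Discount back 6 years: 53,821.5366 × (1+0.087)^(−6) = 53,821.5366 × 0.606209 = 32,627.1266

R$32,627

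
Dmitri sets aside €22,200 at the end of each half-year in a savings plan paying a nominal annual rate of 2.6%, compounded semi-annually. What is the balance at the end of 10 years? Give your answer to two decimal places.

€503,357.52

With 2 periods per year: i = 0.013, n = 20.
FV = PMT · [(1+i)^n − 1] / i = 22200 · 22.673762 = 503,357.5175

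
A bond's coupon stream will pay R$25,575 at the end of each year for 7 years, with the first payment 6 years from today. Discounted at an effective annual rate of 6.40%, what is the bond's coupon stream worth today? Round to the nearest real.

R$103,223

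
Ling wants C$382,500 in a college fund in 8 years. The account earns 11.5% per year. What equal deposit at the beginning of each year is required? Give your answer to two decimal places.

C$28,404.15

FV-annuity factor × (1+i) = 13.466343; PMT = 382500 / 13.466343 = 28,404.1481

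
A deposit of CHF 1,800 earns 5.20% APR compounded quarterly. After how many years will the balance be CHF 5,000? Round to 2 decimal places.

Periodic rate i = 0.052/4 = 0.013.
n = ln(5000/1800) / ln(1+0.013) = ln(2.77778) / 0.012916 = 79.0983 quarters
= 79.0983/4 years

19.77 years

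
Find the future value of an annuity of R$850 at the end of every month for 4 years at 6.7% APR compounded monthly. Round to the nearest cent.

R$46,641.86

Periodic rate i = 0.067/12 = 0.00558333; n = 4 × 12 = 48 periods.
Accumulation factor s(48|0.00558333) = 54.872779; FV = 850 × 54.872779 = 46,641.8620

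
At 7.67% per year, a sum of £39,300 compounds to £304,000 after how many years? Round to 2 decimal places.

(1+i)^n = 304000/39300 = 7.73537, so n = ln 7.73537 / ln 1.0767 = 27.6831 years

27.68 years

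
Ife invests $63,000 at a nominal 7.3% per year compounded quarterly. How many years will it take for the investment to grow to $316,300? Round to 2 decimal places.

22.30 years

Periodic rate i = 0.073/4 = 0.01825.
(1+i)^n = 316300/63000 = 5.02063, so n = ln 5.02063 / ln 1.01825 = 89.2184 quarters
= 89.2184/4 years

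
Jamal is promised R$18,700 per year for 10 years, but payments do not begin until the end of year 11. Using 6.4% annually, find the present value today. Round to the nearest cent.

R$72,630.40

Value one period before first payment (t=10): 18700 × [1 − (1+0.064)^(−10)] / 0.064 = 18700 × 7.222592 = 135,062.4775
PV₀ = 135,062.4775 / (1+0.064)^10 = 135,062.4775 / 1.859586 = 72,630.3994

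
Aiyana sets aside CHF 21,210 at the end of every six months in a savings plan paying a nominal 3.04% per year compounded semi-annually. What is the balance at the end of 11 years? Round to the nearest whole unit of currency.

CHF 549,215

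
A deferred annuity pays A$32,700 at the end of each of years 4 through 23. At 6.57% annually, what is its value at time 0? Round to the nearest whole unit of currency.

A$296,043

Value one period before first payment (t=3): 32700 × [1 − (1+0.0657)^(−20)] / 0.0657 = 32700 × 10.957504 = 358,310.3809
Discount back 3 years: 358,310.3809 × (1+0.0657)^(−3) = 358,310.3809 × 0.826219 = 296,042.7933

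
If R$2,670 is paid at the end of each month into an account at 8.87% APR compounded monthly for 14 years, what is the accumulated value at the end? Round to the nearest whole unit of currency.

R$883,562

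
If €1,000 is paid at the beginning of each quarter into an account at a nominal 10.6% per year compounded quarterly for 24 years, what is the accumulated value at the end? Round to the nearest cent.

i = 0.106/4 = 0.0265 per quarter; n = 24·4 = 96.
FV = PMT · [(1+i)^n − 1] / i × (1+i) = 1000 · 438.323746 = 438,323.7464
Payments are at the start of each period, so multiply by (1+i).

€438,323.75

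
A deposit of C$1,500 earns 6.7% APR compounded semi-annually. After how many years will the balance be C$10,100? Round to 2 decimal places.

Periodic rate i = 0.067/2 = 0.0335.
(1+i)^n = 10100/1500 = 6.73333, so n = ln 6.73333 / ln 1.0335 = 57.8758 half-years
= 57.8758/2 years

28.94 years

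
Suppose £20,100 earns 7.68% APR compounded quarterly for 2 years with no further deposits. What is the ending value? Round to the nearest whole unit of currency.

i = 0.0768/4 = 0.0192 per quarter; n = 2·4 = 8.
20,100 × (1+0.0192)^8 = 20,100 × 1.164328 = 23,402.9916

£23,403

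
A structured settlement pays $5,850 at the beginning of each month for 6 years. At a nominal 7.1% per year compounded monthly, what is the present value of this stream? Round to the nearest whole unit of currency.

With 12 periods per year: i = 0.00591667, n = 72.
Annuity factor a(72|0.00591667) × (1+i) = 58.835633; PV = 5850 × 58.835633 = 344,188.4511
(Beginning-of-period payments → annuity-due factor ×(1+i).)

$344,188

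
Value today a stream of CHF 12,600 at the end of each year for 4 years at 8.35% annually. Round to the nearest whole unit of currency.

CHF 41,410

Annuity factor a(4|0.0835) = 3.286486; PV = 12600 × 3.286486 = 41,409.7285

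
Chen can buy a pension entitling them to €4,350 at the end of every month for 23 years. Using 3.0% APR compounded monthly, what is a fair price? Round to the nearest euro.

€866,506

Periodic rate i = 0.03/12 = 0.0025; n = 23 × 12 = 276 periods.
Annuity factor a(276|0.0025) = 199.196742; PV = 4350 × 199.196742 = 866,505.8281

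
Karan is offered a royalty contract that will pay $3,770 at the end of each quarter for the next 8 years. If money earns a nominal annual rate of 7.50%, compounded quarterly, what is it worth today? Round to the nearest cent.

Periodic rate i = 0.075/4 = 0.01875; n = 8 × 4 = 32 periods.
PV = PMT · [1 − (1+i)^(−n)] / i = 3770 · 23.900313 = 90,104.1796

$90,104.18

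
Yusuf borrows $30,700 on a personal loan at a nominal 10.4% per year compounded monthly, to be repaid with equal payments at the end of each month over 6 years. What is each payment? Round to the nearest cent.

i = 0.104/12 = 0.00866667 per month; n = 6·12 = 72.
Annuity-PV factor = 53.395457; PMT = 30700 / 53.395457 = 574.9553

$574.96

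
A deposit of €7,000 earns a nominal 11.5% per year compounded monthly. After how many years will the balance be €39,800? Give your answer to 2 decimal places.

Periodic rate i = 0.115/12 = 0.00958333.
n = ln(39800/7000) / ln(1+0.00958333) = ln(5.68571) / 0.009538 = 182.2196 months
= 182.2196/12 years

15.18 years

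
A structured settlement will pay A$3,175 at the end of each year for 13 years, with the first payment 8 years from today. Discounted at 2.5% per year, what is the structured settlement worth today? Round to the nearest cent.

A$29,336.28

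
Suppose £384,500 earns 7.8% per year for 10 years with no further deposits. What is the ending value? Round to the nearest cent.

£814,861.79

FV = PV·(1+i)^n = 384,500 × 2.119276 = 814,861.7882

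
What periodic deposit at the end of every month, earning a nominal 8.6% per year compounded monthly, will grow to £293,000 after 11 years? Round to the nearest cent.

With 12 periods per year: i = 0.00716667, n = 132.
FV-annuity factor = 218.611182; PMT = 293000 / 218.611182 = 1,340.2791

£1,340.28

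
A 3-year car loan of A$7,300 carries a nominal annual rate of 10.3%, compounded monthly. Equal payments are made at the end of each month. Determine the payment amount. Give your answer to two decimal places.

With 12 periods per year: i = 0.00858333, n = 36.
Annuity-PV factor = 30.856370; PMT = 7300 / 30.856370 = 236.5800

A$236.58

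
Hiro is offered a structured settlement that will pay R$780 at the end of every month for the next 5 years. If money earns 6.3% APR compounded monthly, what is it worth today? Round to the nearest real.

R$40,056

With 12 periods per year: i = 0.00525, n = 60.
PV = PMT · [1 − (1+i)^(−n)] / i = 780 · 51.354198 = 40,056.2741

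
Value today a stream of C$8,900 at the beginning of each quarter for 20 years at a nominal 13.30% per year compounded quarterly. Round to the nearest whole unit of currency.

C$256,368

i = 0.133/4 = 0.03325 per quarter; n = 20·4 = 80.
PV = 8900 × [1 − (1+0.03325)^(−80)] / 0.03325 × (1+i) = 8900 × 28.805424 = 256,368.2759
Payments are at the start of each period, so multiply by (1+i).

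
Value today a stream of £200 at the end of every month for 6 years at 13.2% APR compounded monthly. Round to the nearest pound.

£9,911

i = 0.132/12 = 0.011 per month; n = 6·12 = 72.
Annuity factor a(72|0.011) = 49.554464; PV = 200 × 49.554464 = 9,910.8927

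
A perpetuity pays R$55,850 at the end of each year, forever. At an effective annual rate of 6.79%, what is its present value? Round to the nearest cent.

R$822,533.14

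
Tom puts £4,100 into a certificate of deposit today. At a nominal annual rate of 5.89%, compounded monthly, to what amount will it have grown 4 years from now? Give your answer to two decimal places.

£5,186.25

With 12 periods per year: i = 0.00490833, n = 48.
4,100 × (1+0.00490833)^48 = 4,100 × 1.264939 = 5,186.2488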